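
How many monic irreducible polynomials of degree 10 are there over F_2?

99

The number of monic irreducibles of degree 10 over GF(2) is (1/10)·Σ_{d∣10} μ(10/d) 2^d.
Divisors of 10: 1, 2, 5, 10; μ(10/d) for each: 1, -1, -1, 1.
Σ = 2^1 − 2^2 − 2^5 + 2^10 = 990.
N = 990/10 = 99.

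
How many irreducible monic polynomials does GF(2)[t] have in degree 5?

By the necklace-counting formula, N_2(5) = (1/5) Σ_{d|5} μ(5/d)·2^d.
Divisors of 5: 1, 5; μ(5/d) for each: -1, 1.
Σ = − 2^1 + 2^5 = 30.
N = 30/5 = 6.

6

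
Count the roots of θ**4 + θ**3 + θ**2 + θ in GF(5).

4

Write h(θ) = θ**4 + θ**3 + θ**2 + θ.
Evaluate at each of the 5 elements of GF(5):
h(0) = 0 → root; h(1) = 4; h(2) = 0 → root; h(3) = 0 → root; h(4) = 0 → root.
Roots: {0, 2, 3, 4}.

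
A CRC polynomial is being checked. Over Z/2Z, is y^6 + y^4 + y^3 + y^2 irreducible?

No

Write h(y) = y^6 + y^4 + y^3 + y^2.
Check for roots in Z/2Z: h(0) = 0 → root; h(1) = 0 → root.
h(0) = 0, so (y) divides h(y); h is reducible.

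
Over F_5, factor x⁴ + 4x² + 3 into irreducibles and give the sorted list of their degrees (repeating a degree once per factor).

Write f(x) = x⁴ + 4x² + 3.
Roots in F_5: f(0) = 3; f(1) = 3; f(2) = 0 → root; f(3) = 0 → root; f(4) = 3.
Linear factors from roots: (x + 3), (x + 2).
Complete factorization: f(x) = (x + 2)·(x + 3)·(x² + 3).
Factor degrees with multiplicity: 1 + 1 + 2 = 4.

1, 1, 2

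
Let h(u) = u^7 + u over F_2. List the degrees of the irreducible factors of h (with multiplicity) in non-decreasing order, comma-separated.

1, 1, 1, 2, 2

Roots in F_2: h(0) = 0 → root; h(1) = 0 → root.
Linear factors from roots: (u), (u + 1).
Complete factorization: h(u) = (u)·(u + 1)^2·(u^2 + u + 1)^2.
Factor degrees with multiplicity: 1 + 1 + 1 + 2 + 2 = 7.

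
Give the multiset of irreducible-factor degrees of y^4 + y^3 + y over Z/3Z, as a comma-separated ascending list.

Write h(y) = y^4 + y^3 + y.
Roots in Z/3Z: h(0) = 0 → root; h(1) = 0 → root; h(2) = 2.
Linear factors from roots: (y), (y - 1).
Complete factorization: h(y) = (y)·(y - 1)·(y^2 - y - 1).
Factor degrees with multiplicity: 1 + 1 + 2 = 4.

1, 1, 2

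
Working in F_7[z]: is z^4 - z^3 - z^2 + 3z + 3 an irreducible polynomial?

Write h(z) = z^4 - z^3 - z^2 + 3z + 3.
Check for roots in F_7: h(0) = 3; h(1) = 5; h(2) = 6; h(3) = 1; h(4) = 2; h(5) = 3; h(6) = 1.
No roots, so no linear factors.
Degree-2 irreducible divisors: test the 21 monic irreducibles of degree 2 over GF(7).
None of them divide h (all give nonzero remainder).
No irreducible factor of degree ≤ 2 exists, so h is irreducible over GF(7).

Yes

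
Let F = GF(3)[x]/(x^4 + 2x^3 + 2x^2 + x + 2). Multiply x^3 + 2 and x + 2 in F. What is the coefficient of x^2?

1

Multiply in GF(3)[x]: (x^3 + 2)·(x + 2) = x^4 + 2x^3 + 2x + 1.
Reduce using x^4 ≡ x^3 + x^2 + 2x + 1 (mod x^4 + 2x^3 + 2x^2 + x + 2).
Reduced: x^2 + x + 2.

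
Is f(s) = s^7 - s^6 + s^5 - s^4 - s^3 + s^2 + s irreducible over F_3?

Check for roots in F_3: f(0) = 0 → root; f(1) = 1; f(2) = 0 → root.
f(0) = 0, so (s) divides f(s); f is reducible.

No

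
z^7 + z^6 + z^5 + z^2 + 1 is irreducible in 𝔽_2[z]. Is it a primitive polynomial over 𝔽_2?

Write f(z) = z^7 + z^6 + z^5 + z^2 + 1.
|GF(2^7)^×| = 2^7 − 1 = 127. Prime factorization: 127 = 127.
f is primitive ⇔ z has order 127 in GF(2)[z]/(f), i.e. z^(127/q) ≠ 1 for each prime q | 127.
z^(1) mod f = z.
None equal 1, so z has full order 127; f is primitive.

Yes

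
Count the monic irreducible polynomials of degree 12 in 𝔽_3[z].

44220

By the necklace-counting formula, N_3(12) = (1/12) Σ_{d|12} μ(12/d)·3^d.
Divisors of 12: 1, 2, 3, 4, 6, 12; μ(12/d) for each: 0, 1, 0, -1, -1, 1.
Σ = 3^2 − 3^4 − 3^6 + 3^12 = 530640.
N = 530640/12 = 44220.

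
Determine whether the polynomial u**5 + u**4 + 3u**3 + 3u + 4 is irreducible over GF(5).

Write h(u) = u**5 + u**4 + 3u**3 + 3u + 4.
Check for roots in GF(5): h(0) = 4; h(1) = 2; h(2) = 2; h(3) = 3; h(4) = 3.
No roots, so no linear factors.
Degree-2 irreducible divisors: test the 10 monic irreducibles of degree 2 over GF(5).
None of them divide h (all give nonzero remainder).
No irreducible factor of degree ≤ 2 exists, so h is irreducible over GF(5).

Yes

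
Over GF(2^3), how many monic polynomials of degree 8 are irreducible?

2096640

x^(8^8) − x is the product of all monic irreducibles of degree dividing 8; Möbius inversion gives N = (1/8) Σ μ(8/d)·8^d.
Divisors of 8: 1, 2, 4, 8; μ(8/d) for each: 0, 0, -1, 1.
Σ = − 8^4 + 8^8 = 16773120.
N = 16773120/8 = 2096640.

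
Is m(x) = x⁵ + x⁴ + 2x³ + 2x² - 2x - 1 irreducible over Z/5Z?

Check for roots in Z/5Z: m(0) = 4; m(1) = 3; m(2) = 2; m(3) = 4; m(4) = 1.
No roots, so no linear factors.
Degree-2 irreducible divisors: test the 10 monic irreducibles of degree 2 over GF(5).
None of them divide m (all give nonzero remainder).
No irreducible factor of degree ≤ 2 exists, so m is irreducible over GF(5).

Yes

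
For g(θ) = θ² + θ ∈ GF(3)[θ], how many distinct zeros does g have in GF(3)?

2

Evaluate at each of the 3 elements of GF(3):
g(0) = 0 → root; g(1) = 2; g(2) = 0 → root.
Roots: {0, 2}.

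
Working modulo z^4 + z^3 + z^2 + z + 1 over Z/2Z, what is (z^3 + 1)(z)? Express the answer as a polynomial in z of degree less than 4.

Multiply in Z/2Z[z]: (z^3 + 1)·(z) = z^4 + z.
Reduce using z^4 ≡ z^3 + z^2 + z + 1 (mod z^4 + z^3 + z^2 + z + 1).
Reduced: z^3 + z^2 + 1.

z^3 + z^2 + 1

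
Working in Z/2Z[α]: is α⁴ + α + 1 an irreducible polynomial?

Write m(α) = α⁴ + α + 1.
Check for roots in Z/2Z: m(0) = 1; m(1) = 1.
No roots, so no linear factors.
Monic irreducibles of degree 2 over GF(2): α² + α + 1.
None of them divide m (all give nonzero remainder).
No irreducible factor of degree ≤ 2 exists, so m is irreducible over GF(2).

Yes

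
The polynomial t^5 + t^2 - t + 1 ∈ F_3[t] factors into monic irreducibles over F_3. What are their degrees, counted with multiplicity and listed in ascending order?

Write g(t) = t^5 + t^2 - t + 1.
Roots in F_3: g(0) = 1; g(1) = 2; g(2) = 2.
Complete factorization: g(t) = (t^2 + 1)·(t^3 - t + 1).
Factor degrees with multiplicity: 2 + 3 = 5.

2, 3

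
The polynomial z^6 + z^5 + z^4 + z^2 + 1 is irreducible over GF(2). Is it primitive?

Write f(z) = z^6 + z^5 + z^4 + z^2 + 1.
|GF(2^6)^×| = 2^6 − 1 = 63. Prime factorization: 63 = 3^2·7.
f is primitive ⇔ z has order 63 in GF(2)[z]/(f), i.e. z^(63/q) ≠ 1 for each prime q | 63.
z^(21) mod f = 1
z^(9) mod f = z^3 + 1.
Since z^(21) = 1, the order of z divides 21 < 63; not primitive.

No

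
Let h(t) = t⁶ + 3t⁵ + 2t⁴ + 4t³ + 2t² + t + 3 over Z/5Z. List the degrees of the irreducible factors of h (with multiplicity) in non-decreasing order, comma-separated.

1, 1, 2, 2

Roots in Z/5Z: h(0) = 3; h(1) = 1; h(2) = 2; h(3) = 2; h(4) = 0 → root.
Linear factors from roots: (t + 1).
Complete factorization: h(t) = (t + 1)^2·(t² + 2t + 4)·(t² + 4t + 2).
Factor degrees with multiplicity: 1 + 1 + 2 + 2 = 6.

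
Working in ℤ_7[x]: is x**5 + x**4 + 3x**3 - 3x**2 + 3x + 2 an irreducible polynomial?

Write f(x) = x**5 + x**4 + 3x**3 - 3x**2 + 3x + 2.
Check for roots in ℤ_7: f(0) = 2; f(1) = 0 → root; f(2) = 5; f(3) = 4; f(4) = 3; f(5) = 0 → root; f(6) = 0 → root.
f(1) = 0, so (x − 1) divides f(x); f is reducible.

No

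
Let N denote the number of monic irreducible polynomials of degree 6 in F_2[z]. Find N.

9

The number of monic irreducibles of degree 6 over GF(2) is (1/6)·Σ_{d∣6} μ(6/d) 2^d.
Divisors of 6: 1, 2, 3, 6; μ(6/d) for each: 1, -1, -1, 1.
Σ = 2^1 − 2^2 − 2^3 + 2^6 = 54.
N = 54/6 = 9.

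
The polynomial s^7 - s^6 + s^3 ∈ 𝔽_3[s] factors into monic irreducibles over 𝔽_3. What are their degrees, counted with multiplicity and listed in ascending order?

1, 1, 1, 1, 3

Write f(s) = s^7 - s^6 + s^3.
Roots in 𝔽_3: f(0) = 0 → root; f(1) = 1; f(2) = 0 → root.
Linear factors from roots: (s), (s + 1).
Complete factorization: f(s) = (s + 1)·(s)^3·(s^3 + s^2 - s + 1).
Factor degrees with multiplicity: 1 + 1 + 1 + 1 + 3 = 7.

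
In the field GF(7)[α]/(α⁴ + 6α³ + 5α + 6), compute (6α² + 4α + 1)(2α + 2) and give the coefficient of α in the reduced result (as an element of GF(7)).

3

Multiply in GF(7)[α]: (6α² + 4α + 1)·(2α + 2) = 5α³ + 6α² + 3α + 2.
Reduced: 5α³ + 6α² + 3α + 2.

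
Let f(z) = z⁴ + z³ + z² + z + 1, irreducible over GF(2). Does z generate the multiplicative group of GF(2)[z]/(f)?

No

|GF(2^4)^×| = 2^4 − 1 = 15. Prime factorization: 15 = 3·5.
f is primitive ⇔ z has order 15 in GF(2)[z]/(f), i.e. z^(15/q) ≠ 1 for each prime q | 15.
z^(5) mod f = 1
z^(3) mod f = z³.
Since z^(5) = 1, the order of z divides 5 < 15; not primitive.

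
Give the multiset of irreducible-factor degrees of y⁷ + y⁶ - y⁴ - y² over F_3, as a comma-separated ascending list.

Write h(y) = y⁷ + y⁶ - y⁴ - y².
Roots in F_3: h(0) = 0 → root; h(1) = 0 → root; h(2) = 1.
Linear factors from roots: (y), (y - 1).
Complete factorization: h(y) = (y - 1)·(y)^2·(y² + y - 1)^2.
Factor degrees with multiplicity: 1 + 1 + 1 + 2 + 2 = 7.

1, 1, 1, 2, 2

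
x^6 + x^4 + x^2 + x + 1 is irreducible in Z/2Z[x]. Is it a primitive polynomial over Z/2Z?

Write f(x) = x^6 + x^4 + x^2 + x + 1.
|GF(2^6)^×| = 2^6 − 1 = 63. Prime factorization: 63 = 3^2·7.
f is primitive ⇔ x has order 63 in GF(2)[x]/(f), i.e. x^(63/q) ≠ 1 for each prime q | 63.
x^(21) mod f = 1
x^(9) mod f = x^4 + x^2 + x.
Since x^(21) = 1, the order of x divides 21 < 63; not primitive.

No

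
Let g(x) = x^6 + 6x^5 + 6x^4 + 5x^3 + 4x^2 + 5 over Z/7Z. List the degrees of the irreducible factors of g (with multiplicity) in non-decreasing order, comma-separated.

1, 1, 2, 2

Linear factors from roots: (x + 5), (x + 4).
Complete factorization: g(x) = (x + 4)·(x + 5)·(x^2 + 5x + 5)·(x^2 + 6x + 6).
Factor degrees with multiplicity: 1 + 1 + 2 + 2 = 6.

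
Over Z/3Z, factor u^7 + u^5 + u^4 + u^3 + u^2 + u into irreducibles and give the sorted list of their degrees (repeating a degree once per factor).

Write f(u) = u^7 + u^5 + u^4 + u^3 + u^2 + u.
Roots in Z/3Z: f(0) = 0 → root; f(1) = 0 → root; f(2) = 1.
Linear factors from roots: (u), (u + 2).
Complete factorization: f(u) = (u)·(u + 2)·(u^2 + 1)·(u^3 + u^2 + u + 2).
Factor degrees with multiplicity: 1 + 1 + 2 + 3 = 7.

1, 1, 2, 3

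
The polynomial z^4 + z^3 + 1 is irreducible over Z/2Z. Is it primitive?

Write f(z) = z^4 + z^3 + 1.
|GF(2^4)^×| = 2^4 − 1 = 15. Prime factorization: 15 = 3·5.
f is primitive ⇔ z has order 15 in GF(2)[z]/(f), i.e. z^(15/q) ≠ 1 for each prime q | 15.
z^(5) mod f = z^3 + z + 1.
z^(3) mod f = z^3.
None equal 1, so z has full order 15; f is primitive.

Yes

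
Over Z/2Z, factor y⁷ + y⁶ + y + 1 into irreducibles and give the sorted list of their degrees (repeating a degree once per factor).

Write h(y) = y⁷ + y⁶ + y + 1.
Roots in Z/2Z: h(0) = 1; h(1) = 0 → root.
Linear factors from roots: (y + 1).
Complete factorization: h(y) = (y + 1)^3·(y² + y + 1)^2.
Factor degrees with multiplicity: 1 + 1 + 1 + 2 + 2 = 7.

1, 1, 1, 2, 2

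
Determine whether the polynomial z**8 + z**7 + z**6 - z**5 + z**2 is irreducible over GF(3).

No

Write P(z) = z**8 + z**7 + z**6 - z**5 + z**2.
Check for roots in GF(3): P(0) = 0 → root; P(1) = 0 → root; P(2) = 0 → root.
P(0) = 0, so (z) divides P(z); P is reducible.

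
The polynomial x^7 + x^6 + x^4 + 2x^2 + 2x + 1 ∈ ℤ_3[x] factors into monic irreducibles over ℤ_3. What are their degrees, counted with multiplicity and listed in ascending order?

7

Write f(x) = x^7 + x^6 + x^4 + 2x^2 + 2x + 1.
Roots in ℤ_3: f(0) = 1; f(1) = 2; f(2) = 2.
Complete factorization: f(x) = (x^7 + x^6 + x^4 + 2x^2 + 2x + 1).
Factor degrees with multiplicity: 7 = 7.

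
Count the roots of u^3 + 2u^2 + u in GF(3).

2

Write h(u) = u^3 + 2u^2 + u.
Evaluate at each of the 3 elements of GF(3):
h(0) = 0 → root; h(1) = 1; h(2) = 0 → root.
Roots: {0, 2}.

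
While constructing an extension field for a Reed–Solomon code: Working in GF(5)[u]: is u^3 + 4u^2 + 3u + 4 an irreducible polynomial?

Yes

Write g(u) = u^3 + 4u^2 + 3u + 4.
Check for roots in GF(5): g(0) = 4; g(1) = 2; g(2) = 4; g(3) = 1; g(4) = 4.
No roots. A degree-3 polynomial over a field with no linear factor is irreducible.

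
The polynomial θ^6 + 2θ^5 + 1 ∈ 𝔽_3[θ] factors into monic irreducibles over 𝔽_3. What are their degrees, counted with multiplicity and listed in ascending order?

Write g(θ) = θ^6 + 2θ^5 + 1.
Roots in 𝔽_3: g(0) = 1; g(1) = 1; g(2) = 0 → root.
Linear factors from roots: (θ + 1).
Complete factorization: g(θ) = (θ + 1)·(θ^2 + 2θ + 2)·(θ^3 + 2θ^2 + 2θ + 2).
Factor degrees with multiplicity: 1 + 2 + 3 = 6.

1, 2, 3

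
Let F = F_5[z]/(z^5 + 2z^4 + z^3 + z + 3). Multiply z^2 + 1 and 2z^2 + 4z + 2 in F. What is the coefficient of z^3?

Multiply in F_5[z]: (z^2 + 1)·(2z^2 + 4z + 2) = 2z^4 + 4z^3 + 4z^2 + 4z + 2.
Reduced: 2z^4 + 4z^3 + 4z^2 + 4z + 2.

4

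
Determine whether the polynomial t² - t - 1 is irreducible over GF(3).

Write g(t) = t² - t - 1.
Check for roots in GF(3): g(0) = 2; g(1) = 2; g(2) = 1.
No roots. A degree-2 polynomial over a field with no linear factor is irreducible.

Yes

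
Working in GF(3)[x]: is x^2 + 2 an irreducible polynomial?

Write g(x) = x^2 + 2.
Check for roots in GF(3): g(0) = 2; g(1) = 0 → root; g(2) = 0 → root.
g(1) = 0, so (x − 1) divides g(x); g is reducible.

No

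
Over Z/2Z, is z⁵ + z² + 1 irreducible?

Yes

Write f(z) = z⁵ + z² + 1.
Check for roots in Z/2Z: f(0) = 1; f(1) = 1.
No roots, so no linear factors.
Monic irreducibles of degree 2 over GF(2): z² + z + 1.
None of them divide f (all give nonzero remainder).
No irreducible factor of degree ≤ 2 exists, so f is irreducible over GF(2).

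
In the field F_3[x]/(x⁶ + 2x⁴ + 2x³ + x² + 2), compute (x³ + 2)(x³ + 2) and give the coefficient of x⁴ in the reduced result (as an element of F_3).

Multiply in F_3[x]: (x³ + 2)·(x³ + 2) = x⁶ + x³ + 1.
Reduce using x⁶ ≡ x⁴ + x³ + 2x² + 1 (mod x⁶ + 2x⁴ + 2x³ + x² + 2).
Reduced: x⁴ + 2x³ + 2x² + 2.

1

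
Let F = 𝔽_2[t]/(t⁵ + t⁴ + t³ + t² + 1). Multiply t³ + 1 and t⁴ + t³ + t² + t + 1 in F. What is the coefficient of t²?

0

Multiply in 𝔽_2[t]: (t³ + 1)·(t⁴ + t³ + t² + t + 1) = t⁷ + t⁶ + t⁵ + t² + t + 1.
Reduce using t⁵ ≡ t⁴ + t³ + t² + 1 (mod t⁵ + t⁴ + t³ + t² + 1).
Reduced: t⁴ + t + 1.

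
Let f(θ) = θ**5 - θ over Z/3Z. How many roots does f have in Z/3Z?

Evaluate at each of the 3 elements of Z/3Z:
f(0) = 0 → root; f(1) = 0 → root; f(2) = 0 → root.
Roots: {0, 1, 2}.

3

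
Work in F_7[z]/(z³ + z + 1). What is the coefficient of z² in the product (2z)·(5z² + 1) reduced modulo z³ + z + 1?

0

Multiply in F_7[z]: (2z)·(5z² + 1) = 3z³ + 2z.
Reduce using z³ ≡ 6z + 6 (mod z³ + z + 1).
Reduced: 6z + 4.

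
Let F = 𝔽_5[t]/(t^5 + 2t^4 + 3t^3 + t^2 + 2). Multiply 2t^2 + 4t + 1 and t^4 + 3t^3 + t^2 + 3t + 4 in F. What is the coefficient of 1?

2

Multiply in 𝔽_5[t]: (2t^2 + 4t + 1)·(t^4 + 3t^3 + t^2 + 3t + 4) = 2t^6 + 3t^3 + t^2 + 4t + 4.
Reduce using t^5 ≡ 3t^4 + 2t^3 + 4t^2 + 3 (mod t^5 + 2t^4 + 3t^3 + t^2 + 2).
Reduced: 2t^4 + 3t^3 + 2.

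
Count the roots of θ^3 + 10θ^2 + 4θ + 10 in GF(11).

Write f(θ) = θ^3 + 10θ^2 + 4θ + 10.
Evaluate at each of the 11 elements of GF(11):
f(0) = 10; f(1) = 3; f(2) = 0 → root; f(3) = 7; f(4) = 8; f(5) = 9; f(6) = 5; f(7) = 2; f(8) = 6; f(9) = 1; f(10) = 4.
Roots: {2}.

1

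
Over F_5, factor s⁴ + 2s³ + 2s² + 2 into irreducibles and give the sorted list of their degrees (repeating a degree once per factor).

1, 3

Write f(s) = s⁴ + 2s³ + 2s² + 2.
Roots in F_5: f(0) = 2; f(1) = 2; f(2) = 2; f(3) = 0 → root; f(4) = 3.
Linear factors from roots: (s + 2).
Complete factorization: f(s) = (s + 2)·(s³ + 2s + 1).
Factor degrees with multiplicity: 1 + 3 = 4.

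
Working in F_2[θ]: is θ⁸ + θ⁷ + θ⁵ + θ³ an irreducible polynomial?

No

Write P(θ) = θ⁸ + θ⁷ + θ⁵ + θ³.
Check for roots in F_2: P(0) = 0 → root; P(1) = 0 → root.
P(0) = 0, so (θ) divides P(θ); P is reducible.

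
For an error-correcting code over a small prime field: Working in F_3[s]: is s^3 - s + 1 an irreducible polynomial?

Yes

Write P(s) = s^3 - s + 1.
Check for roots in F_3: P(0) = 1; P(1) = 1; P(2) = 1.
No roots. A degree-3 polynomial over a field with no linear factor is irreducible.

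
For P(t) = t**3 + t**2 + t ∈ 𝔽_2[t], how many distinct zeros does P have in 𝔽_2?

Evaluate at each of the 2 elements of 𝔽_2:
P(0) = 0 → root; P(1) = 1.
Roots: {0}.

1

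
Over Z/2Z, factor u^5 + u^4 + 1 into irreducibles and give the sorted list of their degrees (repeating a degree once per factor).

Write h(u) = u^5 + u^4 + 1.
Roots in Z/2Z: h(0) = 1; h(1) = 1.
Complete factorization: h(u) = (u^2 + u + 1)·(u^3 + u + 1).
Factor degrees with multiplicity: 2 + 3 = 5.

2, 3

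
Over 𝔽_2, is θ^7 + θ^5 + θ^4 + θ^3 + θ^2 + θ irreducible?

Write f(θ) = θ^7 + θ^5 + θ^4 + θ^3 + θ^2 + θ.
Check for roots in 𝔽_2: f(0) = 0 → root; f(1) = 0 → root.
f(0) = 0, so (θ) divides f(θ); f is reducible.

No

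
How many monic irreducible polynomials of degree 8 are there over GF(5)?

48750

Gauss's count: N_{5}(8) = (1/8) Σ_{d|8} μ(8/d)·5^d.
Divisors of 8: 1, 2, 4, 8; μ(8/d) for each: 0, 0, -1, 1.
Σ = − 5^4 + 5^8 = 390000.
N = 390000/8 = 48750.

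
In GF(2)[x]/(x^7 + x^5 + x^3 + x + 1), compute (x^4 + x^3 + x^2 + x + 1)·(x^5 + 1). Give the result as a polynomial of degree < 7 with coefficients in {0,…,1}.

Multiply in GF(2)[x]: (x^4 + x^3 + x^2 + x + 1)·(x^5 + 1) = x^9 + x^8 + x^7 + x^6 + x^5 + x^4 + x^3 + x^2 + x + 1.
Reduce using x^7 ≡ x^5 + x^3 + x + 1 (mod x^7 + x^5 + x^3 + x + 1).
Reduced: x^2 + 1.

x^2 + 1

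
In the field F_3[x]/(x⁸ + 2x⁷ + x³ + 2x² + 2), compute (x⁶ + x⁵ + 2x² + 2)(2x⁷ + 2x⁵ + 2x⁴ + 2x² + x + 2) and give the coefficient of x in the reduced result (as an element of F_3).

Multiply in F_3[x]: (x⁶ + x⁵ + 2x² + 2)·(2x⁷ + 2x⁵ + 2x⁴ + 2x² + x + 2) = 2x¹³ + 2x¹² + 2x¹¹ + x¹⁰ + 2x⁸ + 2x⁷ + x⁶ + 2x⁴ + 2x³ + 2x² + 2x + 1.
Reduce using x⁸ ≡ x⁷ + 2x³ + x² + 1 (mod x⁸ + 2x⁷ + x³ + 2x² + 2).
Reduced: x⁷ + 2x⁶ + x⁵ + 2x³ + x² + 2.

0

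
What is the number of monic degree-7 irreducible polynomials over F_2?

18

By the necklace-counting formula, N_2(7) = (1/7) Σ_{d|7} μ(7/d)·2^d.
Divisors of 7: 1, 7; μ(7/d) for each: -1, 1.
Σ = − 2^1 + 2^7 = 126.
N = 126/7 = 18.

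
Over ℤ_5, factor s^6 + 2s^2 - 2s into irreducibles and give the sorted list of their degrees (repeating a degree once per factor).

Write g(s) = s^6 + 2s^2 - 2s.
Roots in ℤ_5: g(0) = 0 → root; g(1) = 1; g(2) = 3; g(3) = 1; g(4) = 0 → root.
Linear factors from roots: (s), (s + 1).
Complete factorization: g(s) = (s)·(s + 1)·(s^4 - s^3 + s^2 - s - 2).
Factor degrees with multiplicity: 1 + 1 + 4 = 6.

1, 1, 4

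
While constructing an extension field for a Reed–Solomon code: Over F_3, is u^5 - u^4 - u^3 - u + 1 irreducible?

Write h(u) = u^5 - u^4 - u^3 - u + 1.
Check for roots in F_3: h(0) = 1; h(1) = 2; h(2) = 1.
No roots, so no linear factors.
Monic irreducibles of degree 2 over GF(3): u^2 + 1, u^2 + u - 1, u^2 - u - 1.
None of them divide h (all give nonzero remainder).
No irreducible factor of degree ≤ 2 exists, so h is irreducible over GF(3).

Yes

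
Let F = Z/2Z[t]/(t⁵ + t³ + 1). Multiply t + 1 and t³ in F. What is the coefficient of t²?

Multiply in Z/2Z[t]: (t + 1)·(t³) = t⁴ + t³.
Reduced: t⁴ + t³.

0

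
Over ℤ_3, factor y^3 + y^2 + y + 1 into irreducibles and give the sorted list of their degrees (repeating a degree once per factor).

Write h(y) = y^3 + y^2 + y + 1.
Roots in ℤ_3: h(0) = 1; h(1) = 1; h(2) = 0 → root.
Linear factors from roots: (y + 1).
Complete factorization: h(y) = (y + 1)·(y^2 + 1).
Factor degrees with multiplicity: 1 + 2 = 3.

1, 2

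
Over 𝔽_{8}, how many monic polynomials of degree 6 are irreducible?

43596

The number of monic irreducibles of degree 6 over GF(8) is (1/6)·Σ_{d∣6} μ(6/d) 8^d.
Divisors of 6: 1, 2, 3, 6; μ(6/d) for each: 1, -1, -1, 1.
Σ = 8^1 − 8^2 − 8^3 + 8^6 = 261576.
N = 261576/6 = 43596.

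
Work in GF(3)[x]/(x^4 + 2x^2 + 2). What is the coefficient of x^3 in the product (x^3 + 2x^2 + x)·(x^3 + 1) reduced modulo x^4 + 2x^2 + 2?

0

Multiply in GF(3)[x]: (x^3 + 2x^2 + x)·(x^3 + 1) = x^6 + 2x^5 + x^4 + x^3 + 2x^2 + x.
Reduce using x^4 ≡ x^2 + 1 (mod x^4 + 2x^2 + 2).
Reduced: 2x^2 + 2.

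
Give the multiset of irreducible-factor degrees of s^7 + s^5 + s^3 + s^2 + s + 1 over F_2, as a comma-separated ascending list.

1, 1, 2, 3

Write h(s) = s^7 + s^5 + s^3 + s^2 + s + 1.
Roots in F_2: h(0) = 1; h(1) = 0 → root.
Linear factors from roots: (s + 1).
Complete factorization: h(s) = (s + 1)^2·(s^2 + s + 1)·(s^3 + s^2 + 1).
Factor degrees with multiplicity: 1 + 1 + 2 + 3 = 7.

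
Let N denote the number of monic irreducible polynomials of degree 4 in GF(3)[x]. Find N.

18

By the necklace-counting formula, N_3(4) = (1/4) Σ_{d|4} μ(4/d)·3^d.
Divisors of 4: 1, 2, 4; μ(4/d) for each: 0, -1, 1.
Σ = − 3^2 + 3^4 = 72.
N = 72/4 = 18.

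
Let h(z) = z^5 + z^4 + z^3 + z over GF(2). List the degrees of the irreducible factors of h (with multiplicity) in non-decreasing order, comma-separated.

Roots in GF(2): h(0) = 0 → root; h(1) = 0 → root.
Linear factors from roots: (z), (z + 1).
Complete factorization: h(z) = (z)·(z + 1)·(z^3 + z + 1).
Factor degrees with multiplicity: 1 + 1 + 3 = 5.

1, 1, 3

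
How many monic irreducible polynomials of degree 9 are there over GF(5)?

Gauss's count: N_{5}(9) = (1/9) Σ_{d|9} μ(9/d)·5^d.
Divisors of 9: 1, 3, 9; μ(9/d) for each: 0, -1, 1.
Σ = − 5^3 + 5^9 = 1953000.
N = 1953000/9 = 217000.

217000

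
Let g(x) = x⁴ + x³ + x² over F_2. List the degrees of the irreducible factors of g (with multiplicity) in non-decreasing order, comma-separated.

Roots in F_2: g(0) = 0 → root; g(1) = 1.
Linear factors from roots: (x).
Complete factorization: g(x) = (x)^2·(x² + x + 1).
Factor degrees with multiplicity: 1 + 1 + 2 = 4.

1, 1, 2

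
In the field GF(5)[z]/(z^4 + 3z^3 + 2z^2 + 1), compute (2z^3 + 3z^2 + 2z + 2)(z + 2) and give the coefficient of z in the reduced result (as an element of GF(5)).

Multiply in GF(5)[z]: (2z^3 + 3z^2 + 2z + 2)·(z + 2) = 2z^4 + 2z^3 + 3z^2 + z + 4.
Reduce using z^4 ≡ 2z^3 + 3z^2 + 4 (mod z^4 + 3z^3 + 2z^2 + 1).
Reduced: z^3 + 4z^2 + z + 2.

1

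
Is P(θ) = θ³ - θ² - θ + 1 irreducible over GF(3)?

Check for roots in GF(3): P(0) = 1; P(1) = 0 → root; P(2) = 0 → root.
P(1) = 0, so (θ − 1) divides P(θ); P is reducible.

No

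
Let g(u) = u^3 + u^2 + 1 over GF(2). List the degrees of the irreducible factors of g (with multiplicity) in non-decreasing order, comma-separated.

Roots in GF(2): g(0) = 1; g(1) = 1.
Complete factorization: g(u) = (u^3 + u^2 + 1).
Factor degrees with multiplicity: 3 = 3.

3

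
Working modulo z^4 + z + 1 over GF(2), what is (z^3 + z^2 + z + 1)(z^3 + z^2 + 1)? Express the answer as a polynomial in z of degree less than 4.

z^2 + z + 1

Multiply in GF(2)[z]: (z^3 + z^2 + z + 1)·(z^3 + z^2 + 1) = z^6 + z^3 + z + 1.
Reduce using z^4 ≡ z + 1 (mod z^4 + z + 1).
Reduced: z^2 + z + 1.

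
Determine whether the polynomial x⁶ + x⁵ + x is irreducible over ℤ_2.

No

Write m(x) = x⁶ + x⁵ + x.
Check for roots in ℤ_2: m(0) = 0 → root; m(1) = 1.
m(0) = 0, so (x) divides m(x); m is reducible.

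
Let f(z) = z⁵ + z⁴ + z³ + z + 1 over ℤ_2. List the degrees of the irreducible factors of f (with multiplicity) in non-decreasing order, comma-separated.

5

Roots in ℤ_2: f(0) = 1; f(1) = 1.
Complete factorization: f(z) = (z⁵ + z⁴ + z³ + z + 1).
Factor degrees with multiplicity: 5 = 5.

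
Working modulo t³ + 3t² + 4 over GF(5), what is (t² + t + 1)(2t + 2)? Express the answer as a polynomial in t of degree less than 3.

3t^2 + 4t + 4

Multiply in GF(5)[t]: (t² + t + 1)·(2t + 2) = 2t³ + 4t² + 4t + 2.
Reduce using t³ ≡ 2t² + 1 (mod t³ + 3t² + 4).
Reduced: 3t² + 4t + 4.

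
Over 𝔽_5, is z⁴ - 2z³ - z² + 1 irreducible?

Write h(z) = z⁴ - 2z³ - z² + 1.
Check for roots in 𝔽_5: h(0) = 1; h(1) = 4; h(2) = 2; h(3) = 4; h(4) = 3.
No roots, so no linear factors.
Degree-2 irreducible divisors: test the 10 monic irreducibles of degree 2 over GF(5).
None of them divide h (all give nonzero remainder).
No irreducible factor of degree ≤ 2 exists, so h is irreducible over GF(5).

Yes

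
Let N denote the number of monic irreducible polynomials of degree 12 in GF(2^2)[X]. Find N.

x^(4^12) − x is the product of all monic irreducibles of degree dividing 12; Möbius inversion gives N = (1/12) Σ μ(12/d)·4^d.
Divisors of 12: 1, 2, 3, 4, 6, 12; μ(12/d) for each: 0, 1, 0, -1, -1, 1.
Σ = 4^2 − 4^4 − 4^6 + 4^12 = 16772880.
N = 16772880/12 = 1397740.

1397740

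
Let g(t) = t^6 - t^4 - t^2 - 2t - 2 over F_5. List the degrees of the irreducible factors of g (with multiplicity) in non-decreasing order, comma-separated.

Roots in F_5: g(0) = 3; g(1) = 0 → root; g(2) = 3; g(3) = 1; g(4) = 4.
Linear factors from roots: (t - 1).
Complete factorization: g(t) = (t - 1)·(t^2 - t + 2)·(t^3 + 2t^2 + 1).
Factor degrees with multiplicity: 1 + 2 + 3 = 6.

1, 2, 3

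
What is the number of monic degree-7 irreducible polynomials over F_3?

x^(3^7) − x is the product of all monic irreducibles of degree dividing 7; Möbius inversion gives N = (1/7) Σ μ(7/d)·3^d.
Divisors of 7: 1, 7; μ(7/d) for each: -1, 1.
Σ = − 3^1 + 3^7 = 2184.
N = 2184/7 = 312.

312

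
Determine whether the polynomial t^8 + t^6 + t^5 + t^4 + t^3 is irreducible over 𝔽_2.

Write P(t) = t^8 + t^6 + t^5 + t^4 + t^3.
Check for roots in 𝔽_2: P(0) = 0 → root; P(1) = 1.
P(0) = 0, so (t) divides P(t); P is reducible.

No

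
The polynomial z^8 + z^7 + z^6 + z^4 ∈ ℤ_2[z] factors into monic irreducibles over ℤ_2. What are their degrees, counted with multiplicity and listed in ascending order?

Write g(z) = z^8 + z^7 + z^6 + z^4.
Roots in ℤ_2: g(0) = 0 → root; g(1) = 0 → root.
Linear factors from roots: (z), (z + 1).
Complete factorization: g(z) = (z + 1)·(z)^4·(z^3 + z + 1).
Factor degrees with multiplicity: 1 + 1 + 1 + 1 + 1 + 3 = 8.

1, 1, 1, 1, 1, 3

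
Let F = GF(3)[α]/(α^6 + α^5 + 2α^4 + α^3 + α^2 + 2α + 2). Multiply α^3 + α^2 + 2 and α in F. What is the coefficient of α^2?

Multiply in GF(3)[α]: (α^3 + α^2 + 2)·(α) = α^4 + α^3 + 2α.
Reduced: α^4 + α^3 + 2α.

0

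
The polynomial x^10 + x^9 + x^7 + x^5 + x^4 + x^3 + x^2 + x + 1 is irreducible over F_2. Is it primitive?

Write f(x) = x^10 + x^9 + x^7 + x^5 + x^4 + x^3 + x^2 + x + 1.
|GF(2^10)^×| = 2^10 − 1 = 1023. Prime factorization: 1023 = 3·11·31.
f is primitive ⇔ x has order 1023 in GF(2)[x]/(f), i.e. x^(1023/q) ≠ 1 for each prime q | 1023.
x^(341) mod f = 1
x^(93) mod f = x^9 + x^8 + x^6 + x^5.
x^(33) mod f = x^9 + x^8 + x^7 + x^6 + x^4 + x^3 + x.
Since x^(341) = 1, the order of x divides 341 < 1023; not primitive.

No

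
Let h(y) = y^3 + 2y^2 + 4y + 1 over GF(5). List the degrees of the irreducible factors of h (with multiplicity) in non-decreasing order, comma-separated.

1, 2

Roots in GF(5): h(0) = 1; h(1) = 3; h(2) = 0 → root; h(3) = 3; h(4) = 3.
Linear factors from roots: (y + 3).
Complete factorization: h(y) = (y + 3)·(y^2 + 4y + 2).
Factor degrees with multiplicity: 1 + 2 = 3.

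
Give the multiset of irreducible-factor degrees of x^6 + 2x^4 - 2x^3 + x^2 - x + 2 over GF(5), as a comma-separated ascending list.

1, 1, 2, 2

Write g(x) = x^6 + 2x^4 - 2x^3 + x^2 - x + 2.
Roots in GF(5): g(0) = 2; g(1) = 3; g(2) = 4; g(3) = 0 → root; g(4) = 4.
Linear factors from roots: (x + 2).
Complete factorization: g(x) = (x + 2)^2·(x^2 - 2)·(x^2 + x + 1).
Factor degrees with multiplicity: 1 + 1 + 2 + 2 = 6.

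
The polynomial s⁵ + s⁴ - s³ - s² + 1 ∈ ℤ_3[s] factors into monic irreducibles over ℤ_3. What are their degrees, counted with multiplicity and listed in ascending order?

Write f(s) = s⁵ + s⁴ - s³ - s² + 1.
Roots in ℤ_3: f(0) = 1; f(1) = 1; f(2) = 1.
Complete factorization: f(s) = (s⁵ + s⁴ - s³ - s² + 1).
Factor degrees with multiplicity: 5 = 5.

5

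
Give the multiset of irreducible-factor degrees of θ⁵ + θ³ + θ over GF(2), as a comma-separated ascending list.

Write g(θ) = θ⁵ + θ³ + θ.
Roots in GF(2): g(0) = 0 → root; g(1) = 1.
Linear factors from roots: (θ).
Complete factorization: g(θ) = (θ)·(θ² + θ + 1)^2.
Factor degrees with multiplicity: 1 + 2 + 2 = 5.

1, 2, 2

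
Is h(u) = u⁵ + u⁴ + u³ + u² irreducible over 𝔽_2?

No

Check for roots in 𝔽_2: h(0) = 0 → root; h(1) = 0 → root.
h(0) = 0, so (u) divides h(u); h is reducible.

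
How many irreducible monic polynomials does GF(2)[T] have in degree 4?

Gauss's count: N_{2}(4) = (1/4) Σ_{d|4} μ(4/d)·2^d.
Divisors of 4: 1, 2, 4; μ(4/d) for each: 0, -1, 1.
Σ = − 2^2 + 2^4 = 12.
N = 12/4 = 3.

3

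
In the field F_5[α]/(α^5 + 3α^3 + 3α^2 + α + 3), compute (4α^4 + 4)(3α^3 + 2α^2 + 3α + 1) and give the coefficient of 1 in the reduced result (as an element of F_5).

Multiply in F_5[α]: (4α^4 + 4)·(3α^3 + 2α^2 + 3α + 1) = 2α^7 + 3α^6 + 2α^5 + 4α^4 + 2α^3 + 3α^2 + 2α + 4.
Reduce using α^5 ≡ 2α^3 + 2α^2 + 4α + 2 (mod α^5 + 3α^3 + 3α^2 + α + 3).
Reduced: 4α^4 + 3α^3 + α^2 + 2α + 1.

1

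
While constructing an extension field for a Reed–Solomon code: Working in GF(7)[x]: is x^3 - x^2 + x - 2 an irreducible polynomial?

Yes

Write f(x) = x^3 - x^2 + x - 2.
Check for roots in GF(7): f(0) = 5; f(1) = 6; f(2) = 4; f(3) = 5; f(4) = 1; f(5) = 5; f(6) = 2.
No roots. A degree-3 polynomial over a field with no linear factor is irreducible.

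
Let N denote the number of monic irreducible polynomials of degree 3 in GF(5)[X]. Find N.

Gauss's count: N_{5}(3) = (1/3) Σ_{d|3} μ(3/d)·5^d.
Divisors of 3: 1, 3; μ(3/d) for each: -1, 1.
Σ = − 5^1 + 5^3 = 120.
N = 120/3 = 40.

40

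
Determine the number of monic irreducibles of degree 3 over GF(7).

x^(7^3) − x is the product of all monic irreducibles of degree dividing 3; Möbius inversion gives N = (1/3) Σ μ(3/d)·7^d.
Divisors of 3: 1, 3; μ(3/d) for each: -1, 1.
Σ = − 7^1 + 7^3 = 336.
N = 336/3 = 112.

112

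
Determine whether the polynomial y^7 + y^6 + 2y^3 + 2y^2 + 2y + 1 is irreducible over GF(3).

No

Write g(y) = y^7 + y^6 + 2y^3 + 2y^2 + 2y + 1.
Check for roots in GF(3): g(0) = 1; g(1) = 0 → root; g(2) = 2.
g(1) = 0, so (y − 1) divides g(y); g is reducible.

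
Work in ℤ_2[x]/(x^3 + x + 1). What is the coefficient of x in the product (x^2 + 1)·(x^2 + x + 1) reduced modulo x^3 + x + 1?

1

Multiply in ℤ_2[x]: (x^2 + 1)·(x^2 + x + 1) = x^4 + x^3 + x + 1.
Reduce using x^3 ≡ x + 1 (mod x^3 + x + 1).
Reduced: x^2 + x.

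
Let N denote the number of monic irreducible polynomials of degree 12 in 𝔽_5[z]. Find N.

20343700

The number of monic irreducibles of degree 12 over GF(5) is (1/12)·Σ_{d∣12} μ(12/d) 5^d.
Divisors of 12: 1, 2, 3, 4, 6, 12; μ(12/d) for each: 0, 1, 0, -1, -1, 1.
Σ = 5^2 − 5^4 − 5^6 + 5^12 = 244124400.
N = 244124400/12 = 20343700.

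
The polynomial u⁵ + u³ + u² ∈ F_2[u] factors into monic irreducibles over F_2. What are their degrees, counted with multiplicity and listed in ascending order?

Write f(u) = u⁵ + u³ + u².
Roots in F_2: f(0) = 0 → root; f(1) = 1.
Linear factors from roots: (u).
Complete factorization: f(u) = (u)^2·(u³ + u + 1).
Factor degrees with multiplicity: 1 + 1 + 3 = 5.

1, 1, 3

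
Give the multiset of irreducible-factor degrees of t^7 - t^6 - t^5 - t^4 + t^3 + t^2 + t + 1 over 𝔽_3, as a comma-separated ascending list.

Write g(t) = t^7 - t^6 - t^5 - t^4 + t^3 + t^2 + t + 1.
Roots in 𝔽_3: g(0) = 1; g(1) = 2; g(2) = 1.
Complete factorization: g(t) = (t^7 - t^6 - t^5 - t^4 + t^3 + t^2 + t + 1).
Factor degrees with multiplicity: 7 = 7.

7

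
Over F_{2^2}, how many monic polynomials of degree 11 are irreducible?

381300

The number of monic irreducibles of degree 11 over GF(4) is (1/11)·Σ_{d∣11} μ(11/d) 4^d.
Divisors of 11: 1, 11; μ(11/d) for each: -1, 1.
Σ = − 4^1 + 4^11 = 4194300.
N = 4194300/11 = 381300.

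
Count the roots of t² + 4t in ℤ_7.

2

Write P(t) = t² + 4t.
Evaluate at each of the 7 elements of ℤ_7:
P(0) = 0 → root; P(1) = 5; P(2) = 5; P(3) = 0 → root; P(4) = 4; P(5) = 3; P(6) = 4.
Roots: {0, 3}.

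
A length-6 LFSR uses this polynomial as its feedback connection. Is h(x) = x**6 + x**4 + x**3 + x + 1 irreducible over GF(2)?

Yes

Check for roots in GF(2): h(0) = 1; h(1) = 1.
No roots, so no linear factors.
Monic irreducibles of degree 2 over GF(2): x**2 + x + 1.
None of them divide h (all give nonzero remainder).
Monic irreducibles of degree 3 over GF(2): x**3 + x + 1, x**3 + x**2 + 1.
None of them divide h (all give nonzero remainder).
No irreducible factor of degree ≤ 3 exists, so h is irreducible over GF(2).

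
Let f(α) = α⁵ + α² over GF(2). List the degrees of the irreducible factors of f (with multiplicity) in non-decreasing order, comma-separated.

1, 1, 1, 2

Roots in GF(2): f(0) = 0 → root; f(1) = 0 → root.
Linear factors from roots: (α), (α + 1).
Complete factorization: f(α) = (α + 1)·(α)^2·(α² + α + 1).
Factor degrees with multiplicity: 1 + 1 + 1 + 2 = 5.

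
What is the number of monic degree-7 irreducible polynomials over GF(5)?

Gauss's count: N_{5}(7) = (1/7) Σ_{d|7} μ(7/d)·5^d.
Divisors of 7: 1, 7; μ(7/d) for each: -1, 1.
Σ = − 5^1 + 5^7 = 78120.
N = 78120/7 = 11160.

11160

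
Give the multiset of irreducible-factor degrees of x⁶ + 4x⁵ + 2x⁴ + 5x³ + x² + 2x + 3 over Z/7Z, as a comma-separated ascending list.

1, 1, 1, 1, 2

Write f(x) = x⁶ + 4x⁵ + 2x⁴ + 5x³ + x² + 2x + 3.
Linear factors from roots: (x + 4), (x + 3).
Complete factorization: f(x) = (x + 3)^2·(x + 4)^2·(x² + 4x + 6).
Factor degrees with multiplicity: 1 + 1 + 1 + 1 + 2 = 6.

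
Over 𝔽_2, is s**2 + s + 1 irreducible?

Write P(s) = s**2 + s + 1.
Check for roots in 𝔽_2: P(0) = 1; P(1) = 1.
No roots. A degree-2 polynomial over a field with no linear factor is irreducible.

Yes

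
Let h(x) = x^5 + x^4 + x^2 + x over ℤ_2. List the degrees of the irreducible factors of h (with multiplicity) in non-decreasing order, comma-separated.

1, 1, 1, 2

Roots in ℤ_2: h(0) = 0 → root; h(1) = 0 → root.
Linear factors from roots: (x), (x + 1).
Complete factorization: h(x) = (x)·(x + 1)^2·(x^2 + x + 1).
Factor degrees with multiplicity: 1 + 1 + 1 + 2 = 5.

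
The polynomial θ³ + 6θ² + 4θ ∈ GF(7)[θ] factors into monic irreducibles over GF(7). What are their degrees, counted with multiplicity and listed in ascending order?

Write g(θ) = θ³ + 6θ² + 4θ.
Linear factors from roots: (θ).
Complete factorization: g(θ) = (θ)·(θ² + 6θ + 4).
Factor degrees with multiplicity: 1 + 2 = 3.

1, 2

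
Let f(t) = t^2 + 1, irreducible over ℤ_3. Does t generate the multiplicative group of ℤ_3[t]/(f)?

|GF(3^2)^×| = 3^2 − 1 = 8. Prime factorization: 8 = 2^3.
f is primitive ⇔ t has order 8 in GF(3)[t]/(f), i.e. t^(8/q) ≠ 1 for each prime q | 8.
t^(4) mod f = 1
Since t^(4) = 1, the order of t divides 4 < 8; not primitive.

No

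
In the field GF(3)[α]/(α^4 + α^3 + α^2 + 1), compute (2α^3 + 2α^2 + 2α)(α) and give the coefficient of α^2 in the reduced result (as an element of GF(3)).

Multiply in GF(3)[α]: (2α^3 + 2α^2 + 2α)·(α) = 2α^4 + 2α^3 + 2α^2.
Reduce using α^4 ≡ 2α^3 + 2α^2 + 2 (mod α^4 + α^3 + α^2 + 1).
Reduced: 1.

0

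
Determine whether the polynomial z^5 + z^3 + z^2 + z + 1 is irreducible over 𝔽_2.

Write g(z) = z^5 + z^3 + z^2 + z + 1.
Check for roots in 𝔽_2: g(0) = 1; g(1) = 1.
No roots, so no linear factors.
Monic irreducibles of degree 2 over GF(2): z^2 + z + 1.
None of them divide g (all give nonzero remainder).
No irreducible factor of degree ≤ 2 exists, so g is irreducible over GF(2).

Yes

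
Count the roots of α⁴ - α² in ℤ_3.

3

Write h(α) = α⁴ - α².
Evaluate at each of the 3 elements of ℤ_3:
h(0) = 0 → root; h(1) = 0 → root; h(2) = 0 → root.
Roots: {0, 1, 2}.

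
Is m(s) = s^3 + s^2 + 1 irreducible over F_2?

Check for roots in F_2: m(0) = 1; m(1) = 1.
No roots. A degree-3 polynomial over a field with no linear factor is irreducible.

Yes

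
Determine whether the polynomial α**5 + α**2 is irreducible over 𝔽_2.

No

Write m(α) = α**5 + α**2.
Check for roots in 𝔽_2: m(0) = 0 → root; m(1) = 0 → root.
m(0) = 0, so (α) divides m(α); m is reducible.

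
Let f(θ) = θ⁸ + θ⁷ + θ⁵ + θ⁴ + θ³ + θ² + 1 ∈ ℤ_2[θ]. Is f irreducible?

Check for roots in ℤ_2: f(0) = 1; f(1) = 1.
No roots, so no linear factors.
Monic irreducibles of degree 2 over GF(2): θ² + θ + 1.
None of them divide f (all give nonzero remainder).
Monic irreducibles of degree 3 over GF(2): θ³ + θ + 1, θ³ + θ² + 1.
None of them divide f (all give nonzero remainder).
Monic irreducibles of degree 4 over GF(2): θ⁴ + θ + 1, θ⁴ + θ³ + 1, θ⁴ + θ³ + θ² + θ + 1.
None of them divide f (all give nonzero remainder).
No irreducible factor of degree ≤ 4 exists, so f is irreducible over GF(2).

Yes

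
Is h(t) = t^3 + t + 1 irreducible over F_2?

Check for roots in F_2: h(0) = 1; h(1) = 1.
No roots. A degree-3 polynomial over a field with no linear factor is irreducible.

Yes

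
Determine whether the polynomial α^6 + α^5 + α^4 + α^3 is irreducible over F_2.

No

Write P(α) = α^6 + α^5 + α^4 + α^3.
Check for roots in F_2: P(0) = 0 → root; P(1) = 0 → root.
P(0) = 0, so (α) divides P(α); P is reducible.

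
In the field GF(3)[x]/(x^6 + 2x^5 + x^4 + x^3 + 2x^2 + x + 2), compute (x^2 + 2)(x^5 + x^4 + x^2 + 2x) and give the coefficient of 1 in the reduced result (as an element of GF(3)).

Multiply in GF(3)[x]: (x^2 + 2)·(x^5 + x^4 + x^2 + 2x) = x^7 + x^6 + 2x^5 + 2x^3 + 2x^2 + x.
Reduce using x^6 ≡ x^5 + 2x^4 + 2x^3 + x^2 + 2x + 1 (mod x^6 + 2x^5 + x^4 + x^3 + 2x^2 + x + 2).
Reduced: x^3 + 2.

2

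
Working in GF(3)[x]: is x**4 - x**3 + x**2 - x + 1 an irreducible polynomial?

Yes

Write P(x) = x**4 - x**3 + x**2 - x + 1.
Check for roots in GF(3): P(0) = 1; P(1) = 1; P(2) = 2.
No roots, so no linear factors.
Monic irreducibles of degree 2 over GF(3): x**2 + 1, x**2 + x - 1, x**2 - x - 1.
None of them divide P (all give nonzero remainder).
No irreducible factor of degree ≤ 2 exists, so P is irreducible over GF(3).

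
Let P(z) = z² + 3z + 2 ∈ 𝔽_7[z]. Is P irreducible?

No

Check for roots in 𝔽_7: P(0) = 2; P(1) = 6; P(2) = 5; P(3) = 6; P(4) = 2; P(5) = 0 → root; P(6) = 0 → root.
P(5) = 0, so (z − 5) divides P(z); P is reducible.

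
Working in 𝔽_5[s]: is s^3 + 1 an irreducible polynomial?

Write h(s) = s^3 + 1.
Check for roots in 𝔽_5: h(0) = 1; h(1) = 2; h(2) = 4; h(3) = 3; h(4) = 0 → root.
h(4) = 0, so (s − 4) divides h(s); h is reducible.

No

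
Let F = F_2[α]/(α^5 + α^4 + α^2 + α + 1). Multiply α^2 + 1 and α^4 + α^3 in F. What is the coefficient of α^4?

1

Multiply in F_2[α]: (α^2 + 1)·(α^4 + α^3) = α^6 + α^5 + α^4 + α^3.
Reduce using α^5 ≡ α^4 + α^2 + α + 1 (mod α^5 + α^4 + α^2 + α + 1).
Reduced: α^4 + α^2 + α.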